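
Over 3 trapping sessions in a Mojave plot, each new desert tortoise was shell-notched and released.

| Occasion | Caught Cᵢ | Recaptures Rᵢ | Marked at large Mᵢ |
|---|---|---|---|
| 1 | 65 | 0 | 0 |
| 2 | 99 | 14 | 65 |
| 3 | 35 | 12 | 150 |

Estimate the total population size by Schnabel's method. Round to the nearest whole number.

Σ MᵢCᵢ = 0·65 + 65·99 + 150·35 = 0 + 6435 + 5250 = 11685
Σ Rᵢ = 0 + 14 + 12 = 26
N̂ = 11685 / 26 ≈ 449.4 → 449

N ≈ 449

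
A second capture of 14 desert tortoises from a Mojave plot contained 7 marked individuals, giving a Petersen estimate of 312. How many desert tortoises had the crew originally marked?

From N = M·C/R: M = N·R / C = 312·7 / 14 = 2184 / 14 = 156.

M = 156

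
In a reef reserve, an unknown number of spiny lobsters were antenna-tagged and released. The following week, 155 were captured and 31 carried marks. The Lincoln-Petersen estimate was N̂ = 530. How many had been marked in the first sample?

From N = M·C/R: M = N·R / C = 530·31 / 155 = 16430 / 155 = 106.

M = 106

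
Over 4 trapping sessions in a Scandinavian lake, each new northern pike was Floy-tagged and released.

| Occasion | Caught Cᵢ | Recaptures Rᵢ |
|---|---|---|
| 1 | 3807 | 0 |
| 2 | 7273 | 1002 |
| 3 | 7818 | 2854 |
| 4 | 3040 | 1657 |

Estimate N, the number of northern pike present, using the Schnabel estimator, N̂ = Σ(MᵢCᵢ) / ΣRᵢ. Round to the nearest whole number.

N ≈ 27,609

Marked at large before each occasion: Mᵢ = Σⱼ<ᵢ (Cⱼ − Rⱼ) → M1=0, M2=3807, M3=10078, M4=15042
Σ MᵢCᵢ = 0·3807 + 3807·7273 + 10078·7818 + 15042·3040 = 0 + 27688311 + 78789804 + 45727680 = 152205795
Σ Rᵢ = 0 + 1002 + 2854 + 1657 = 5513
N̂ = 152205795 / 5513 ≈ 27608.5 → 27609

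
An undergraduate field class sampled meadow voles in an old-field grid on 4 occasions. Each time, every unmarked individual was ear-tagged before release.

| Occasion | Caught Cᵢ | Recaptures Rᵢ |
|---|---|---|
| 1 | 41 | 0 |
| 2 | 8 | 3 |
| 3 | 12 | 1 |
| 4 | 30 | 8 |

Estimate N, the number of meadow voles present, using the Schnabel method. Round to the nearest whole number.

Marked at large before each occasion: Mᵢ = Σⱼ<ᵢ (Cⱼ − Rⱼ) → M1=0, M2=41, M3=46, M4=57
Σ MᵢCᵢ = 0·41 + 41·8 + 46·12 + 57·30 = 0 + 328 + 552 + 1710 = 2590
Σ Rᵢ = 0 + 3 + 1 + 8 = 12
N̂ = 2590 / 12 ≈ 215.8 → 216

N ≈ 216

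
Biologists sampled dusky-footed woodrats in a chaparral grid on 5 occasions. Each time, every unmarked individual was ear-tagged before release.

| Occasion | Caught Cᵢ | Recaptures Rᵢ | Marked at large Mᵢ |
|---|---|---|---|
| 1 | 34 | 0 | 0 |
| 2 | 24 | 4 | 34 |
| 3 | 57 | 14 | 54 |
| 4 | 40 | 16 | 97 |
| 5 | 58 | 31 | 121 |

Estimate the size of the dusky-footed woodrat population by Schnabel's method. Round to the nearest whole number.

Σ MᵢCᵢ = 0·34 + 34·24 + 54·57 + 97·40 + 121·58 = 0 + 816 + 3078 + 3880 + 7018 = 14792
Σ Rᵢ = 0 + 4 + 14 + 16 + 31 = 65
N̂ = 14792 / 65 ≈ 227.6 → 228

N ≈ 228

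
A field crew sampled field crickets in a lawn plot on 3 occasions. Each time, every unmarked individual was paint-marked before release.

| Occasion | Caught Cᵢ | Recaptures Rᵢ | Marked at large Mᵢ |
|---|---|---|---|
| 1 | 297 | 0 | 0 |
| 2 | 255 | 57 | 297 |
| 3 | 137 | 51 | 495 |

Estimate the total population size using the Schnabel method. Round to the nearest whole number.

N ≈ 1329

Σ MᵢCᵢ = 0·297 + 297·255 + 495·137 = 0 + 75735 + 67815 = 143550
Σ Rᵢ = 0 + 57 + 51 = 108
N̂ = 143550 / 108 ≈ 1329.2 → 1329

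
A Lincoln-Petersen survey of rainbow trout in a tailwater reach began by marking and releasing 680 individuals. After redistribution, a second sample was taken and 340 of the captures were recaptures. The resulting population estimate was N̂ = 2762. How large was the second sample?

C = 1381

From N = M·C/R: C = N·R / M = 2762·340 / 680 = 939080 / 680 = 1381.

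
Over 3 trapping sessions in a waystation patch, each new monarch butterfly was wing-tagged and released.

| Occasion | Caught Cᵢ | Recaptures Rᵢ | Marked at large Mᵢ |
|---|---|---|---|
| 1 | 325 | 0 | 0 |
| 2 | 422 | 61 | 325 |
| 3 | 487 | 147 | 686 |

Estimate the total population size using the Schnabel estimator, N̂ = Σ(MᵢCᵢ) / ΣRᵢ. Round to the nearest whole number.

Σ MᵢCᵢ = 0·325 + 325·422 + 686·487 = 0 + 137150 + 334082 = 471232
Σ Rᵢ = 0 + 61 + 147 = 208
N̂ = 471232 / 208 ≈ 2265.5 → 2266

N ≈ 2266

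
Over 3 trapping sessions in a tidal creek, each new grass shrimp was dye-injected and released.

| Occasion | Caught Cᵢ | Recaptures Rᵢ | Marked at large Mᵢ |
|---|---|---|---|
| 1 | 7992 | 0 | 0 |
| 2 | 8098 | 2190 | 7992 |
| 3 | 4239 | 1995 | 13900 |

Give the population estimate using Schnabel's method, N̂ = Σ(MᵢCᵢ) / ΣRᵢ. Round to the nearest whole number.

N ≈ 29,544

Σ MᵢCᵢ = 0·7992 + 7992·8098 + 13900·4239 = 0 + 64719216 + 58922100 = 123641316
Σ Rᵢ = 0 + 2190 + 1995 = 4185
N̂ = 123641316 / 4185 ≈ 29543.9 → 29544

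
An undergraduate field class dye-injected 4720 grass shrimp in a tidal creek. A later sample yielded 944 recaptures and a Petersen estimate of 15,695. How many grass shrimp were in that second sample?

C = 3139

From N = M·C/R: C = N·R / M = 15695·944 / 4720 = 14816080 / 4720 = 3139.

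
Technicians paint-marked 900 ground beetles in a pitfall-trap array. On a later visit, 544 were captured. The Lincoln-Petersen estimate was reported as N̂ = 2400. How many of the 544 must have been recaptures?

From N = M·C/R: R = M·C / N = 900·544 / 2400 = 489600 / 2400 = 204.

R = 204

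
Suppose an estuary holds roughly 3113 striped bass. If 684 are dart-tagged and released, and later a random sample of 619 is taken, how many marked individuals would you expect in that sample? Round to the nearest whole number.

expected recaptures ≈ 136

The marked fraction of the population is 684/3113, so in a sample of 619 expect C·(M/N) marked.
E[R] = 684 × 619 / 3113 = 423396 / 3113 ≈ 136.0 → 136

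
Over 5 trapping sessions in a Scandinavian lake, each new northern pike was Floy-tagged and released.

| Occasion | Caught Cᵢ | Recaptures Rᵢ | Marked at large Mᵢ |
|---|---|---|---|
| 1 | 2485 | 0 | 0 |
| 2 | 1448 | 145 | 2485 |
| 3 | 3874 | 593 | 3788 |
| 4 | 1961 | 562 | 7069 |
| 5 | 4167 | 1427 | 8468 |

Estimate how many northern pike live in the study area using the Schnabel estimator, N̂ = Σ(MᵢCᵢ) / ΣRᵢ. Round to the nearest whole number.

Σ MᵢCᵢ = 0·2485 + 2485·1448 + 3788·3874 + 7069·1961 + 8468·4167 = 0 + 3598280 + 14674712 + 13862309 + 35286156 = 67421457
Σ Rᵢ = 0 + 145 + 593 + 562 + 1427 = 2727
N̂ = 67421457 / 2727 ≈ 24723.7 → 24724

N ≈ 24,724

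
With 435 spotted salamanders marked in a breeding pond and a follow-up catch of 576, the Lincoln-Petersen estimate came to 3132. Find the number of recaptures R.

R = 80

From N = M·C/R: R = M·C / N = 435·576 / 3132 = 250560 / 3132 = 80.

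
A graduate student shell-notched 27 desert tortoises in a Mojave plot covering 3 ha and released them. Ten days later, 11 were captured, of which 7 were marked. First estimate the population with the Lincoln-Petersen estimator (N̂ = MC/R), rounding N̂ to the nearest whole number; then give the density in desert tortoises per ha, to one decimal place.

N̂ = 27·11/7 = 297/7 ≈ 42.4 → 42
Density = N̂ / area = 42 / 3 = 14.0 per ha

density ≈ 14.0 desert tortoises per ha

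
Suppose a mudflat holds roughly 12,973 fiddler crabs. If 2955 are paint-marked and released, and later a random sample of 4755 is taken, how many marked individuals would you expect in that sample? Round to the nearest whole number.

The marked fraction of the population is 2955/12973, so in a sample of 4755 expect C·(M/N) marked.
E[R] = 2955 × 4755 / 12973 = 14051025 / 12973 ≈ 1083.1 → 1083

expected recaptures ≈ 1083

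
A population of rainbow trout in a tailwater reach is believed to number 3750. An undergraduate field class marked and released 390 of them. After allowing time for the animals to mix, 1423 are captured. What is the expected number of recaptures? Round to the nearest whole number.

expected recaptures ≈ 148

The marked fraction of the population is 390/3750, so in a sample of 1423 expect C·(M/N) marked.
E[R] = 390 × 1423 / 3750 = 554970 / 3750 ≈ 148.0 → 148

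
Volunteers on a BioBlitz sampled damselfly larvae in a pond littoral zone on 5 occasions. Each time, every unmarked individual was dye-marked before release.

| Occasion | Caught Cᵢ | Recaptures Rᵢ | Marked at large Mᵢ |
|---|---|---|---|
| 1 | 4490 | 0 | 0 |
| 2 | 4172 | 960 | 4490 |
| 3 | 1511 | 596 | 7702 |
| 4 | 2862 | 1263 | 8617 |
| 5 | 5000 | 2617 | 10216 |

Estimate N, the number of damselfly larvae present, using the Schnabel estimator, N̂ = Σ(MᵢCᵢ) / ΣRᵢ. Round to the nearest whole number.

Σ MᵢCᵢ = 0·4490 + 4490·4172 + 7702·1511 + 8617·2862 + 10216·5000 = 0 + 18732280 + 11637722 + 24661854 + 51080000 = 106111856
Σ Rᵢ = 0 + 960 + 596 + 1263 + 2617 = 5436
N̂ = 106111856 / 5436 ≈ 19520.2 → 19520

N ≈ 19,520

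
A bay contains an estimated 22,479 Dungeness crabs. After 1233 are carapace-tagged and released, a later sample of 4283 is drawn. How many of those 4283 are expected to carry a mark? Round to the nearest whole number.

expected recaptures ≈ 235

Expected recaptures E[R] = M·C / N.
E[R] = 1233 × 4283 / 22479 = 5280939 / 22479 ≈ 234.9 → 235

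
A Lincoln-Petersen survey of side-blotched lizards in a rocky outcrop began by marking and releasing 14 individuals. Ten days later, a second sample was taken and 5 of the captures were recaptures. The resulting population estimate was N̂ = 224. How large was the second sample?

From N = M·C/R: C = N·R / M = 224·5 / 14 = 1120 / 14 = 80.

C = 80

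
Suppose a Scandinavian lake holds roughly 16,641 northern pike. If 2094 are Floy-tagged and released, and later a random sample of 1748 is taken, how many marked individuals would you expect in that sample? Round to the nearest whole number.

The marked fraction of the population is 2094/16641, so in a sample of 1748 expect C·(M/N) marked.
E[R] = 2094 × 1748 / 16641 = 3660312 / 16641 ≈ 220.0 → 220

expected recaptures ≈ 220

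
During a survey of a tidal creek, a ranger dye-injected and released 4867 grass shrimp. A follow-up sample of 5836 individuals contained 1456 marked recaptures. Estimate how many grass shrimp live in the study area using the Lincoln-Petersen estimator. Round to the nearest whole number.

If marked individuals mix randomly, R/C ≈ M/N, giving N ≈ M·C/R.
N = (4867 × 5836) / 1456 = 28403812 / 1456 ≈ 19508.1 → 19508

N ≈ 19,508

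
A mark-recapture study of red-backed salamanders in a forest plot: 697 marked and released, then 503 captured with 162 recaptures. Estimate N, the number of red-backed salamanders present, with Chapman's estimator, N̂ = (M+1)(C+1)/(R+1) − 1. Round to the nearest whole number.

N ≈ 2157

N̂ = (697+1)(503+1)/(162+1) − 1 = 698·504/163 − 1
= 351792/163 − 1 ≈ 2158.2 − 1 ≈ 2157.2 → 2157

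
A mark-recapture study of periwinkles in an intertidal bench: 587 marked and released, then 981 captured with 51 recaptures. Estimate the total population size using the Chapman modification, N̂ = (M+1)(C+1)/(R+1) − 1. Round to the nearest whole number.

N̂ = (587+1)(981+1)/(51+1) − 1 = 588·982/52 − 1
= 577416/52 − 1 ≈ 11104.2 − 1 ≈ 11103.2 → 11103

N ≈ 11,103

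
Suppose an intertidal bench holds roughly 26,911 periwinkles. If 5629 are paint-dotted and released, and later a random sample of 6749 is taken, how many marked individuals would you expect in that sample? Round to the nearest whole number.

expected recaptures ≈ 1412

The marked fraction of the population is 5629/26911, so in a sample of 6749 expect C·(M/N) marked.
E[R] = 5629 × 6749 / 26911 = 37990121 / 26911 ≈ 1411.7 → 1412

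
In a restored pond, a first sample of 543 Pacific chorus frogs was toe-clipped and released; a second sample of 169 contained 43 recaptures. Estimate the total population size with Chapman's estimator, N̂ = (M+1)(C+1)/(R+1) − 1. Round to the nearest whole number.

N ≈ 2101

N̂ = (543+1)(169+1)/(43+1) − 1 = 544·170/44 − 1
= 92480/44 − 1 ≈ 2101.8 − 1 ≈ 2100.8 → 2101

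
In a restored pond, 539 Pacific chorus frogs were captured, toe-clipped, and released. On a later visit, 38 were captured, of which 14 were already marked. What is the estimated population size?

Lincoln-Petersen assumes M/N = R/C, so N = M·C / R.
N = (539 × 38) / 14 = 20482 / 14 = 1463

N = 1463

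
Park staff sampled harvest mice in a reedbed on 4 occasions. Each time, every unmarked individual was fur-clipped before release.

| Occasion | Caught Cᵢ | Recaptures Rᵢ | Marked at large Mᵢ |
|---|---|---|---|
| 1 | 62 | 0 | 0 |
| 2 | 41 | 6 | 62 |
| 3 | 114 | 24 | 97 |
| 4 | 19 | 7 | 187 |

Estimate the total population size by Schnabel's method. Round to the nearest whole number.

Σ MᵢCᵢ = 0·62 + 62·41 + 97·114 + 187·19 = 0 + 2542 + 11058 + 3553 = 17153
Σ Rᵢ = 0 + 6 + 24 + 7 = 37
N̂ = 17153 / 37 ≈ 463.6 → 464

N ≈ 464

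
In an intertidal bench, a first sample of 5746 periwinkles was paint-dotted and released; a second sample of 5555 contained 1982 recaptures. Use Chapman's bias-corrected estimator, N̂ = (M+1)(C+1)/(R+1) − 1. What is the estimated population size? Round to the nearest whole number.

N̂ = (5746+1)(5555+1)/(1982+1) − 1 = 5747·5556/1983 − 1
= 31930332/1983 − 1 ≈ 16102.0 − 1 ≈ 16101.0 → 16101

N ≈ 16,101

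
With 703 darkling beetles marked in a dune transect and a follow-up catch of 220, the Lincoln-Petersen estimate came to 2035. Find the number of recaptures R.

R = 76

From N = M·C/R: R = M·C / N = 703·220 / 2035 = 154660 / 2035 = 76.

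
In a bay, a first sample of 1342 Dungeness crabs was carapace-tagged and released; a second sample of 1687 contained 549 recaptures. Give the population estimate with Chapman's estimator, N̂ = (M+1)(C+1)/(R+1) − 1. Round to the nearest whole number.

N ≈ 4121

N̂ = (1342+1)(1687+1)/(549+1) − 1 = 1343·1688/550 − 1
= 2266984/550 − 1 ≈ 4121.8 − 1 ≈ 4120.8 → 4121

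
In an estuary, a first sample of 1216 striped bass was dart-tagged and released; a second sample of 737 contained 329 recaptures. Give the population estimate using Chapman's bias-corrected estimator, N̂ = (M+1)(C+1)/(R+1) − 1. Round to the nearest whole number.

N̂ = (1216+1)(737+1)/(329+1) − 1 = 1217·738/330 − 1
= 898146/330 − 1 ≈ 2721.7 − 1 ≈ 2720.7 → 2721

N ≈ 2721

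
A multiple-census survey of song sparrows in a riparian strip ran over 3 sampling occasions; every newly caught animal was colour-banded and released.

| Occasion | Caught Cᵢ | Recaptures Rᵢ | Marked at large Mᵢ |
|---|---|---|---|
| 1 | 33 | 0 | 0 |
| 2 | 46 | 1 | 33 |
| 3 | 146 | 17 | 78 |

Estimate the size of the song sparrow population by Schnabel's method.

Σ MᵢCᵢ = 0·33 + 33·46 + 78·146 = 0 + 1518 + 11388 = 12906
Σ Rᵢ = 0 + 1 + 17 = 18
N̂ = 12906 / 18 = 717

N = 717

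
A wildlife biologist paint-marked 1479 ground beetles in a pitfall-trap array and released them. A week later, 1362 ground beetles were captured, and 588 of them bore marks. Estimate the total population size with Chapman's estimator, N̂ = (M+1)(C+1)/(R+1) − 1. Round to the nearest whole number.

N̂ = (1479+1)(1362+1)/(588+1) − 1 = 1480·1363/589 − 1
= 2017240/589 − 1 ≈ 3424.9 − 1 ≈ 3423.9 → 3424

N ≈ 3424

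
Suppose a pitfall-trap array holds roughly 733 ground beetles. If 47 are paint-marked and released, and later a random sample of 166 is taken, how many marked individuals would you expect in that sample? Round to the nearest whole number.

expected recaptures ≈ 11

The marked fraction of the population is 47/733, so in a sample of 166 expect C·(M/N) marked.
E[R] = 47 × 166 / 733 = 7802 / 733 ≈ 10.6 → 11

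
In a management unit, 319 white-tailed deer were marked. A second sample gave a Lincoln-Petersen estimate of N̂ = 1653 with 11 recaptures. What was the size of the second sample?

C = 57

From N = M·C/R: C = N·R / M = 1653·11 / 319 = 18183 / 319 = 57.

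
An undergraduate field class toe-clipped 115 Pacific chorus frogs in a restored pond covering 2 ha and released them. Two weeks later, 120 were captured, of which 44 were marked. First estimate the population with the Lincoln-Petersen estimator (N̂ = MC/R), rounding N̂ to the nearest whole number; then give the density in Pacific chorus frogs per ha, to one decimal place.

density ≈ 157.0 Pacific chorus frogs per ha

N̂ = 115·120/44 = 13800/44 ≈ 313.6 → 314
Density = N̂ / area = 314 / 2 = 157.0 per ha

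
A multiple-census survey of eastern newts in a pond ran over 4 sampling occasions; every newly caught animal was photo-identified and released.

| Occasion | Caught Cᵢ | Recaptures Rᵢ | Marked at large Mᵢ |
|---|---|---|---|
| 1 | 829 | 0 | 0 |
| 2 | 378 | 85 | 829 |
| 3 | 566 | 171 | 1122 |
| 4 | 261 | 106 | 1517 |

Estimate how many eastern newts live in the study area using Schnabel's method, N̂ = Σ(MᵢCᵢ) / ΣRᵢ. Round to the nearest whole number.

N ≈ 3714

Σ MᵢCᵢ = 0·829 + 829·378 + 1122·566 + 1517·261 = 0 + 313362 + 635052 + 395937 = 1344351
Σ Rᵢ = 0 + 85 + 171 + 106 = 362
N̂ = 1344351 / 362 ≈ 3713.7 → 3714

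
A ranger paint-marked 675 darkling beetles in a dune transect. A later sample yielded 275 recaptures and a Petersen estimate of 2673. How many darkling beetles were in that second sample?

From N = M·C/R: C = N·R / M = 2673·275 / 675 = 735075 / 675 = 1089.

C = 1089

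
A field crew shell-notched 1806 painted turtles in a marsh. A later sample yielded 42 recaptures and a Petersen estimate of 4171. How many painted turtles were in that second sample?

From N = M·C/R: C = N·R / M = 4171·42 / 1806 = 175182 / 1806 = 97.

C = 97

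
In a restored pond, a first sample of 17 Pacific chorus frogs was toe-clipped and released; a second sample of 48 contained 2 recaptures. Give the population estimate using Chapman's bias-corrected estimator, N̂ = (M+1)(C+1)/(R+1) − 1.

N̂ = (17+1)(48+1)/(2+1) − 1 = 18·49/3 − 1
= 882/3 − 1 = 294 − 1 = 293

N = 293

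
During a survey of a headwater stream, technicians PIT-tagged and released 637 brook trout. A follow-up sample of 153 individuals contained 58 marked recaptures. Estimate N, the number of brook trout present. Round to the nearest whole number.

N ≈ 1680

Lincoln-Petersen assumes M/N = R/C, so N = M·C / R.
N = (637 × 153) / 58 = 97461 / 58 ≈ 1680.4 → 1680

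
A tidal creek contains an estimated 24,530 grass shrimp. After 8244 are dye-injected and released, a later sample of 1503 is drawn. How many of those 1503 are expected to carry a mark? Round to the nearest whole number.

expected recaptures ≈ 505

The marked fraction of the population is 8244/24530, so in a sample of 1503 expect C·(M/N) marked.
E[R] = 8244 × 1503 / 24530 = 12390732 / 24530 ≈ 505.1 → 505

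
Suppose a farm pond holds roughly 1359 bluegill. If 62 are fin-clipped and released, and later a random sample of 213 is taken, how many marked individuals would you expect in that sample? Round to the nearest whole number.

expected recaptures ≈ 10

Expected recaptures E[R] = M·C / N.
E[R] = 62 × 213 / 1359 = 13206 / 1359 ≈ 9.7 → 10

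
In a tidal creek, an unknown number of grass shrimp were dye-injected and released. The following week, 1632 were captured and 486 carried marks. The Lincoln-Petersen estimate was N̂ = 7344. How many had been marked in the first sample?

M = 2187

From N = M·C/R: M = N·R / C = 7344·486 / 1632 = 3569184 / 1632 = 2187.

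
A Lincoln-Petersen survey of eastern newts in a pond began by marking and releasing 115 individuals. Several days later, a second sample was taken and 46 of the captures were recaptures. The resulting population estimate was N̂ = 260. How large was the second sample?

From N = M·C/R: C = N·R / M = 260·46 / 115 = 11960 / 115 = 104.

C = 104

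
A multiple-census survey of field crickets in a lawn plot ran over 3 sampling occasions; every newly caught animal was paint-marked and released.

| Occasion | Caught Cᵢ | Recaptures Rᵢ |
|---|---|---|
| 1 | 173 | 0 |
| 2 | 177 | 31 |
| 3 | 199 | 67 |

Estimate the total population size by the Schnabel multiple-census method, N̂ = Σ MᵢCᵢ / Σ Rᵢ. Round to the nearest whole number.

N ≈ 960

Marked at large before each occasion: Mᵢ = Σⱼ<ᵢ (Cⱼ − Rⱼ) → M1=0, M2=173, M3=319
Σ MᵢCᵢ = 0·173 + 173·177 + 319·199 = 0 + 30621 + 63481 = 94102
Σ Rᵢ = 0 + 31 + 67 = 98
N̂ = 94102 / 98 ≈ 960.2 → 960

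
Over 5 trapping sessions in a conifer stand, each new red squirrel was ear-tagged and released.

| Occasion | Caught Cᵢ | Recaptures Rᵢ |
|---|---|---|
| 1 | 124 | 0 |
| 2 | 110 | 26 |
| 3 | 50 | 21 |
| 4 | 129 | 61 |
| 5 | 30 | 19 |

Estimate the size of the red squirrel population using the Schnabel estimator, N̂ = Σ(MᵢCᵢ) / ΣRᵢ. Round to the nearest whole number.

Marked at large before each occasion: Mᵢ = Σⱼ<ᵢ (Cⱼ − Rⱼ) → M1=0, M2=124, M3=208, M4=237, M5=305
Σ MᵢCᵢ = 0·124 + 124·110 + 208·50 + 237·129 + 305·30 = 0 + 13640 + 10400 + 30573 + 9150 = 63763
Σ Rᵢ = 0 + 26 + 21 + 61 + 19 = 127
N̂ = 63763 / 127 ≈ 502.1 → 502

N ≈ 502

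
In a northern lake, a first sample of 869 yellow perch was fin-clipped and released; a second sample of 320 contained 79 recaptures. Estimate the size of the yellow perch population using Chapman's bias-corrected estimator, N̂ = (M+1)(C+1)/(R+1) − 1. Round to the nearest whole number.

N̂ = (869+1)(320+1)/(79+1) − 1 = 870·321/80 − 1
= 279270/80 − 1 ≈ 3490.9 − 1 ≈ 3489.9 → 3490

N ≈ 3490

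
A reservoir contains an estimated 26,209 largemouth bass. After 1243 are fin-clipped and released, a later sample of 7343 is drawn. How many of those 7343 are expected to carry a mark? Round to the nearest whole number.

expected recaptures ≈ 348

The marked fraction of the population is 1243/26209, so in a sample of 7343 expect C·(M/N) marked.
E[R] = 1243 × 7343 / 26209 = 9127349 / 26209 ≈ 348.3 → 348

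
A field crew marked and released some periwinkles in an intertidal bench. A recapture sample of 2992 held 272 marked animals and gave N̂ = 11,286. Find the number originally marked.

From N = M·C/R: M = N·R / C = 11286·272 / 2992 = 3069792 / 2992 = 1026.

M = 1026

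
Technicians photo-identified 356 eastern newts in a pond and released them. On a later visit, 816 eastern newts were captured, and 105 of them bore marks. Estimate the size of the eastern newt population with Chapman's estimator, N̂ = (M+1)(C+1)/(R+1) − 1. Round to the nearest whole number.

N̂ = (356+1)(816+1)/(105+1) − 1 = 357·817/106 − 1
= 291669/106 − 1 ≈ 2751.6 − 1 ≈ 2750.6 → 2751

N ≈ 2751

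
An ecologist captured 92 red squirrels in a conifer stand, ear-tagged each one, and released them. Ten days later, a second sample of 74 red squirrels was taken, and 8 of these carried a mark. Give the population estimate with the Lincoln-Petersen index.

N = 851

If marked individuals mix randomly, R/C ≈ M/N, giving N ≈ M·C/R.
N = (92 × 74) / 8 = 6808 / 8 = 851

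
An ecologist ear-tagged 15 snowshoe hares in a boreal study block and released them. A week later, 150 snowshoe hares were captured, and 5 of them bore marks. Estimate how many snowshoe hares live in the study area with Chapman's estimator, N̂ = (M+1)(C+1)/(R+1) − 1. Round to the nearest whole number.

N̂ = (15+1)(150+1)/(5+1) − 1 = 16·151/6 − 1
= 2416/6 − 1 ≈ 402.7 − 1 ≈ 401.7 → 402

N ≈ 402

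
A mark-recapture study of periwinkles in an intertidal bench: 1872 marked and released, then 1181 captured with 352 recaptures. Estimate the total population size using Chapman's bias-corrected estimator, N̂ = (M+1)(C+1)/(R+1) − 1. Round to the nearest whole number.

N ≈ 6271

N̂ = (1872+1)(1181+1)/(352+1) − 1 = 1873·1182/353 − 1
= 2213886/353 − 1 ≈ 6271.6 − 1 ≈ 6270.6 → 6271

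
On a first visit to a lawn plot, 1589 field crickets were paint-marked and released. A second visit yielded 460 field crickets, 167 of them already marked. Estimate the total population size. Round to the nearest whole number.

Lincoln-Petersen assumes M/N = R/C, so N = M·C / R.
N = (1589 × 460) / 167 = 730940 / 167 ≈ 4376.9 → 4377

N ≈ 4377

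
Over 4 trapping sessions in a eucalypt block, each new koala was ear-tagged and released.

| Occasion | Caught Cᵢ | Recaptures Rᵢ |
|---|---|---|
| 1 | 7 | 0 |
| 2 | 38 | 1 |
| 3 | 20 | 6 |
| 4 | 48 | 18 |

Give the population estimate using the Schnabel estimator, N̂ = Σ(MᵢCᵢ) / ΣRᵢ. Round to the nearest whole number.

N ≈ 157

Marked at large before each occasion: Mᵢ = Σⱼ<ᵢ (Cⱼ − Rⱼ) → M1=0, M2=7, M3=44, M4=58
Σ MᵢCᵢ = 0·7 + 7·38 + 44·20 + 58·48 = 0 + 266 + 880 + 2784 = 3930
Σ Rᵢ = 0 + 1 + 6 + 18 = 25
N̂ = 3930 / 25 ≈ 157.2 → 157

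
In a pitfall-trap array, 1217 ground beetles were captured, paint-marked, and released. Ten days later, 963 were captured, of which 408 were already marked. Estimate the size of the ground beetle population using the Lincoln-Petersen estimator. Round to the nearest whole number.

N ≈ 2872

If marked individuals mix randomly, R/C ≈ M/N, giving N ≈ M·C/R.
N = (1217 × 963) / 408 = 1171971 / 408 ≈ 2872.48 → 2872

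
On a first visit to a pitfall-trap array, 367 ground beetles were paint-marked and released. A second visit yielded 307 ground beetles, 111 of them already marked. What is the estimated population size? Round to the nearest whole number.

If marked individuals mix randomly, R/C ≈ M/N, giving N ≈ M·C/R.
N = (367 × 307) / 111 = 112669 / 111 ≈ 1015.0 → 1015

N ≈ 1015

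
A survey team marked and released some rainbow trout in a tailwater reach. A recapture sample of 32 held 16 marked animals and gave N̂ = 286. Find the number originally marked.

From N = M·C/R: M = N·R / C = 286·16 / 32 = 4576 / 32 = 143.

M = 143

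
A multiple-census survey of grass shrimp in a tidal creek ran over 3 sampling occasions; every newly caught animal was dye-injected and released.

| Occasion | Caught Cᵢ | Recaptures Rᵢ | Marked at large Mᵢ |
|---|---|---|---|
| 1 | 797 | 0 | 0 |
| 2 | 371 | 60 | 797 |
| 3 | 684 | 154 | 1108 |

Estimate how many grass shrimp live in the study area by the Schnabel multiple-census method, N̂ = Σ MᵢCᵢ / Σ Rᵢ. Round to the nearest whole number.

N ≈ 4923

Σ MᵢCᵢ = 0·797 + 797·371 + 1108·684 = 0 + 295687 + 757872 = 1053559
Σ Rᵢ = 0 + 60 + 154 = 214
N̂ = 1053559 / 214 ≈ 4923.2 → 4923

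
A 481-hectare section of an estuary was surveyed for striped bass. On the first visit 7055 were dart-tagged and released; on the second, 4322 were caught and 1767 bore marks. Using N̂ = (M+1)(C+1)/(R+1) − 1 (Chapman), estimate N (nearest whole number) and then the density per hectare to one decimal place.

density ≈ 35.9 striped bass per hectare

N̂ = 7056·4323/1768 − 1 = 30503088/1768 − 1 ≈ 17251.9 → 17252
Density = N̂ / area = 17252 / 481 ≈ 35.87 → 35.9 per hectare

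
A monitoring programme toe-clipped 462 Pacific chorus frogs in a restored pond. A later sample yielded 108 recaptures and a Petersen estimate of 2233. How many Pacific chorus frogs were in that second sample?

C = 522

From N = M·C/R: C = N·R / M = 2233·108 / 462 = 241164 / 462 = 522.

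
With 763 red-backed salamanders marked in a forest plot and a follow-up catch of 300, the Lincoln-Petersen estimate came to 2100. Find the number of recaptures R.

From N = M·C/R: R = M·C / N = 763·300 / 2100 = 228900 / 2100 = 109.

R = 109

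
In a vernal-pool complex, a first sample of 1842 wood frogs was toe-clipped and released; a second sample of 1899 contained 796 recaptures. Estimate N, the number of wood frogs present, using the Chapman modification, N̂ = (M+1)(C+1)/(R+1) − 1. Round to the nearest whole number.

N ≈ 4393

N̂ = (1842+1)(1899+1)/(796+1) − 1 = 1843·1900/797 − 1
= 3501700/797 − 1 ≈ 4393.6 − 1 ≈ 4392.6 → 4393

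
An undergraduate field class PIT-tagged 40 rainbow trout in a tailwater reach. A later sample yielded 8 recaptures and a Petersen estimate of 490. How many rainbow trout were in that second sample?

C = 98

From N = M·C/R: C = N·R / M = 490·8 / 40 = 3920 / 40 = 98.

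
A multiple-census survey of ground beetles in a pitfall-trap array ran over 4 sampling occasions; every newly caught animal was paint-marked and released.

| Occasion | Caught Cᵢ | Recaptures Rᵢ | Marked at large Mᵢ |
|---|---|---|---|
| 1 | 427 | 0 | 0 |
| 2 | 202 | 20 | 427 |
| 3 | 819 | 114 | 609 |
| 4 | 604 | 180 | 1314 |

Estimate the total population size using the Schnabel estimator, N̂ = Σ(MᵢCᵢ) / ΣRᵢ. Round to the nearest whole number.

N ≈ 4391

Σ MᵢCᵢ = 0·427 + 427·202 + 609·819 + 1314·604 = 0 + 86254 + 498771 + 793656 = 1378681
Σ Rᵢ = 0 + 20 + 114 + 180 = 314
N̂ = 1378681 / 314 ≈ 4390.7 → 4391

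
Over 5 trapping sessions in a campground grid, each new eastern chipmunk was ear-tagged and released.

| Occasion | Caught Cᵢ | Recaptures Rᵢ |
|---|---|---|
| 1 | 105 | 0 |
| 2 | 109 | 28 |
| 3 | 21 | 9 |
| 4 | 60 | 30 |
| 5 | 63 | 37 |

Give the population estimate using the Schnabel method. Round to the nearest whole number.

N ≈ 400

Marked at large before each occasion: Mᵢ = Σⱼ<ᵢ (Cⱼ − Rⱼ) → M1=0, M2=105, M3=186, M4=198, M5=228
Σ MᵢCᵢ = 0·105 + 105·109 + 186·21 + 198·60 + 228·63 = 0 + 11445 + 3906 + 11880 + 14364 = 41595
Σ Rᵢ = 0 + 28 + 9 + 30 + 37 = 104
N̂ = 41595 / 104 ≈ 400.0 → 400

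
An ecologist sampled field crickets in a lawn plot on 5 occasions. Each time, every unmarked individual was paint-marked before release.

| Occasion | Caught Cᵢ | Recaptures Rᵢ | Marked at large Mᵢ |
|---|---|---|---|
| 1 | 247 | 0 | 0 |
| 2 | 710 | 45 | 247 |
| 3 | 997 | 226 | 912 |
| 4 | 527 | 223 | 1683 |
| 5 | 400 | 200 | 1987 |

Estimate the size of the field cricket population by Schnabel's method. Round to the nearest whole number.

N ≈ 3986

Σ MᵢCᵢ = 0·247 + 247·710 + 912·997 + 1683·527 + 1987·400 = 0 + 175370 + 909264 + 886941 + 794800 = 2766375
Σ Rᵢ = 0 + 45 + 226 + 223 + 200 = 694
N̂ = 2766375 / 694 ≈ 3986.1 → 3986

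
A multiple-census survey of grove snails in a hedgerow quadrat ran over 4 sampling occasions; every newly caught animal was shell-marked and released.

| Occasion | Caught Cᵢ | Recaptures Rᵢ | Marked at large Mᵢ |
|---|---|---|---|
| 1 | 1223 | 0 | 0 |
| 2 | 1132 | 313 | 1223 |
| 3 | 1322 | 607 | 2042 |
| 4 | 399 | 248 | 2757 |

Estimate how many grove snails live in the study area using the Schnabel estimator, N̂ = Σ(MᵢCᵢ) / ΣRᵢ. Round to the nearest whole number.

N ≈ 4438

Σ MᵢCᵢ = 0·1223 + 1223·1132 + 2042·1322 + 2757·399 = 0 + 1384436 + 2699524 + 1100043 = 5184003
Σ Rᵢ = 0 + 313 + 607 + 248 = 1168
N̂ = 5184003 / 1168 ≈ 4438.4 → 4438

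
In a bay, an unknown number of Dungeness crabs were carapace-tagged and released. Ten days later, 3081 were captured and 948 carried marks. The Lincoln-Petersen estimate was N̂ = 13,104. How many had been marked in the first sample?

From N = M·C/R: M = N·R / C = 13104·948 / 3081 = 12422592 / 3081 = 4032.

M = 4032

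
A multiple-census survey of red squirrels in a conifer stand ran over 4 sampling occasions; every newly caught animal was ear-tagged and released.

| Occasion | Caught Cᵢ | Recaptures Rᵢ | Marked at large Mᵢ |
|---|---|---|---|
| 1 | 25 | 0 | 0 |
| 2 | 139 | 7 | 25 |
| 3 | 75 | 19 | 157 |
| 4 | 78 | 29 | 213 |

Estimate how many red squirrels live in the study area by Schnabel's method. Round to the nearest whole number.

N ≈ 579

Σ MᵢCᵢ = 0·25 + 25·139 + 157·75 + 213·78 = 0 + 3475 + 11775 + 16614 = 31864
Σ Rᵢ = 0 + 7 + 19 + 29 = 55
N̂ = 31864 / 55 ≈ 579.3 → 579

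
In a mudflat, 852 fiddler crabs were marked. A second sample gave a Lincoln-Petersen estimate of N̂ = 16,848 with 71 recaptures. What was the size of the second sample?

C = 1404

From N = M·C/R: C = N·R / M = 16848·71 / 852 = 1196208 / 852 = 1404.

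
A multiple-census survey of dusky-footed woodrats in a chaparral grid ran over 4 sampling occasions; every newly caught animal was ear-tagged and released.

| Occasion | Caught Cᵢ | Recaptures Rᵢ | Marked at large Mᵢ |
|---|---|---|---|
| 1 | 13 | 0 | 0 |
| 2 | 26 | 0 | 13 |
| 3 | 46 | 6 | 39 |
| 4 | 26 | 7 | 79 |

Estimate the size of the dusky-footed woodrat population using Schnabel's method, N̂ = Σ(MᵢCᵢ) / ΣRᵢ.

Σ MᵢCᵢ = 0·13 + 13·26 + 39·46 + 79·26 = 0 + 338 + 1794 + 2054 = 4186
Σ Rᵢ = 0 + 0 + 6 + 7 = 13
N̂ = 4186 / 13 = 322

N = 322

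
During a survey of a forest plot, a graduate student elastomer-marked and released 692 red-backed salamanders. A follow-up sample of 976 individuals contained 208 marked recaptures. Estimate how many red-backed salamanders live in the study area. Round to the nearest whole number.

The marked fraction in the recapture sample should equal the marked fraction in the population: 208/976 = 692/N.
N = (692 × 976) / 208 = 675392 / 208 ≈ 3247.1 → 3247

N ≈ 3247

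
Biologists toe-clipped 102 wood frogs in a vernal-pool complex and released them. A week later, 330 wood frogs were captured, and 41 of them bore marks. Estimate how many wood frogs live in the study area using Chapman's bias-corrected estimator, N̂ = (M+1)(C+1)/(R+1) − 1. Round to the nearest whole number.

N̂ = (102+1)(330+1)/(41+1) − 1 = 103·331/42 − 1
= 34093/42 − 1 ≈ 811.7 − 1 ≈ 810.7 → 811

N ≈ 811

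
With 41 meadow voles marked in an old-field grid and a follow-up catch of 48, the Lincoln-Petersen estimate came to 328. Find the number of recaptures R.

From N = M·C/R: R = M·C / N = 41·48 / 328 = 1968 / 328 = 6.

R = 6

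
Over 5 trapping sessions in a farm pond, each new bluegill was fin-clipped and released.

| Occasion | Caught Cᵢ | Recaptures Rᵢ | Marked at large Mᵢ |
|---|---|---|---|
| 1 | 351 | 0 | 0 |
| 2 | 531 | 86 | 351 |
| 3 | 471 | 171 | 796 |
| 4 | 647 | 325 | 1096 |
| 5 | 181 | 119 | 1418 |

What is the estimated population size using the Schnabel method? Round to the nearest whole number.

N ≈ 2178

Σ MᵢCᵢ = 0·351 + 351·531 + 796·471 + 1096·647 + 1418·181 = 0 + 186381 + 374916 + 709112 + 256658 = 1527067
Σ Rᵢ = 0 + 86 + 171 + 325 + 119 = 701
N̂ = 1527067 / 701 ≈ 2178.4 → 2178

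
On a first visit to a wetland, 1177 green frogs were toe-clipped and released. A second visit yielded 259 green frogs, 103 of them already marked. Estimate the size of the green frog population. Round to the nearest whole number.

Lincoln-Petersen assumes M/N = R/C, so N = M·C / R.
N = (1177 × 259) / 103 = 304843 / 103 ≈ 2959.6 → 2960

N ≈ 2960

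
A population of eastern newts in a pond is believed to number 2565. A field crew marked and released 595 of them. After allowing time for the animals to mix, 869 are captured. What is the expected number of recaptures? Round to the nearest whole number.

expected recaptures ≈ 202

The marked fraction of the population is 595/2565, so in a sample of 869 expect C·(M/N) marked.
E[R] = 595 × 869 / 2565 = 517055 / 2565 ≈ 201.6 → 202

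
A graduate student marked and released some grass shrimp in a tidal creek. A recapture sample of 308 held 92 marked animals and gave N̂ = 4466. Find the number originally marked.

From N = M·C/R: M = N·R / C = 4466·92 / 308 = 410872 / 308 = 1334.

M = 1334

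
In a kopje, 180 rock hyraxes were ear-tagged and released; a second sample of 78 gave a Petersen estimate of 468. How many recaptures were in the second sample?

R = 30

From N = M·C/R: R = M·C / N = 180·78 / 468 = 14040 / 468 = 30.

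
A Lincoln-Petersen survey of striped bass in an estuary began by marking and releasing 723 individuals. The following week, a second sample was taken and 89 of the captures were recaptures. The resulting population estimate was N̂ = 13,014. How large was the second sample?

C = 1602

From N = M·C/R: C = N·R / M = 13014·89 / 723 = 1158246 / 723 = 1602.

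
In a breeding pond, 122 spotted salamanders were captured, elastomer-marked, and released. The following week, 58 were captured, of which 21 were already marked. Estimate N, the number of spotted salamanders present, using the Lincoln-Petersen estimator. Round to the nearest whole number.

If marked individuals mix randomly, R/C ≈ M/N, giving N ≈ M·C/R.
N = (122 × 58) / 21 = 7076 / 21 ≈ 337.0 → 337

N ≈ 337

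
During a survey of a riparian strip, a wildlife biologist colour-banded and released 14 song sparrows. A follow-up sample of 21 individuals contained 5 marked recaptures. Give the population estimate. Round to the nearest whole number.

N ≈ 59

If marked individuals mix randomly, R/C ≈ M/N, giving N ≈ M·C/R.
N = (14 × 21) / 5 = 294 / 5 ≈ 58.8 → 59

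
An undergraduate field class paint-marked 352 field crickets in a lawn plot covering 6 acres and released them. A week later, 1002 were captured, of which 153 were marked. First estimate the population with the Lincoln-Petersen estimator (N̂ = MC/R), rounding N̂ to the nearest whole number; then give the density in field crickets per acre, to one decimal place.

N̂ = 352·1002/153 = 352704/153 ≈ 2305.3 → 2305
Density = N̂ / area = 2305 / 6 ≈ 384.17 → 384.2 per acre

density ≈ 384.2 field crickets per acre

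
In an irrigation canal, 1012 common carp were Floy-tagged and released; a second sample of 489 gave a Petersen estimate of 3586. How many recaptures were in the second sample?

From N = M·C/R: R = M·C / N = 1012·489 / 3586 = 494868 / 3586 = 138.

R = 138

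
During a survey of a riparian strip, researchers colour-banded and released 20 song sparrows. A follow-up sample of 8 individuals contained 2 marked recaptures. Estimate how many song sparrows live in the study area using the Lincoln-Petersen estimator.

N = 80

Lincoln-Petersen assumes M/N = R/C, so N = M·C / R.
N = (20 × 8) / 2 = 160 / 2 = 80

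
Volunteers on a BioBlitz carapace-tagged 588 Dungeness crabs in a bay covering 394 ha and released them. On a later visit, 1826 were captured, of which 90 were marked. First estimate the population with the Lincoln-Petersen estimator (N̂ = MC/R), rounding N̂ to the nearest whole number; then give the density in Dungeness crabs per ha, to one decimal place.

density ≈ 30.3 Dungeness crabs per ha

N̂ = 588·1826/90 = 1073688/90 ≈ 11929.9 → 11930
Density = N̂ / area = 11930 / 394 ≈ 30.28 → 30.3 per ha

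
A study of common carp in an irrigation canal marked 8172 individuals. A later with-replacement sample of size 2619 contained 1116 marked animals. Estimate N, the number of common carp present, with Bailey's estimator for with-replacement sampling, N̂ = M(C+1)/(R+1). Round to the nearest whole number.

N̂ = 8172·(2619+1)/(1116+1) = 8172·2620/1117 = 21410640/1117 ≈ 19168.0 → 19168

N ≈ 19,168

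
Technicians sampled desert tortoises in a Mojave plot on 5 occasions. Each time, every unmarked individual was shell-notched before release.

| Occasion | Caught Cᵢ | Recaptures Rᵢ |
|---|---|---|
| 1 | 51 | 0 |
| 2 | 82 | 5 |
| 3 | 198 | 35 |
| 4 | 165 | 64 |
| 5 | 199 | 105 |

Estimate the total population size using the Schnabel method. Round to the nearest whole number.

N ≈ 744

Marked at large before each occasion: Mᵢ = Σⱼ<ᵢ (Cⱼ − Rⱼ) → M1=0, M2=51, M3=128, M4=291, M5=392
Σ MᵢCᵢ = 0·51 + 51·82 + 128·198 + 291·165 + 392·199 = 0 + 4182 + 25344 + 48015 + 78008 = 155549
Σ Rᵢ = 0 + 5 + 35 + 64 + 105 = 209
N̂ = 155549 / 209 ≈ 744.3 → 744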